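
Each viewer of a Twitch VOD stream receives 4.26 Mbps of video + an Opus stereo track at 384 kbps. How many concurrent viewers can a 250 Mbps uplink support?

53

Audio: 384 kbps = 0.384 Mbps.
Per-viewer media rate: 4.644 Mbps.
250 Mbps = 250.0 Mbps; 250.0 / 4.644 = 53.83 → 53 viewers.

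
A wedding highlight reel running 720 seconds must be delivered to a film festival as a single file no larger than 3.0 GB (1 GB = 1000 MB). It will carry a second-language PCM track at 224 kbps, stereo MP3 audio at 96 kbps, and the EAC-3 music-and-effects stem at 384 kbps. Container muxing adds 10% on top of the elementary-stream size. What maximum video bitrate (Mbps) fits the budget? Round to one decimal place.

Budget: 3.0 GB = 24000.0 Mb.
Stream payload after overhead: 24000.0 / 1.10 = 21818.2 Mb.
Total bitrate budget: 21818.2 Mb / 720 s = 30.303 Mbps.
Audio total: 224 + 96 + 384 = 704 kbps = 0.704 Mbps.
Video: 30.303 − 0.704 = 29.599 Mbps.

29.6 Mbps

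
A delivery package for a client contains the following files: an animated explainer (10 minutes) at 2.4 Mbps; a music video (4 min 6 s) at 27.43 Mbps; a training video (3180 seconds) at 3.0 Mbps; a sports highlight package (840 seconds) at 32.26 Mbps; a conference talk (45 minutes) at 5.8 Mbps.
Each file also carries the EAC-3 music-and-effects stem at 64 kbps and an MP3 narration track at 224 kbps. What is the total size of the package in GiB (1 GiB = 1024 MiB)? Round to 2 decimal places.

7.30 GiB

Audio total: 64 + 224 = 288 kbps = 0.288 Mbps.
animated explainer: 2.688 Mbps × 600 s = 1612.8 Mb
music video: 27.718 Mbps × 246 s = 6818.6 Mb
training video: 3.288 Mbps × 3180 s = 10455.8 Mb
sports highlight package: 32.548 Mbps × 840 s = 27340.3 Mb
conference talk: 6.088 Mbps × 2700 s = 16437.6 Mb
Total: 62665.2 Mb = 7833.1 MB.
= 7.295 GiB.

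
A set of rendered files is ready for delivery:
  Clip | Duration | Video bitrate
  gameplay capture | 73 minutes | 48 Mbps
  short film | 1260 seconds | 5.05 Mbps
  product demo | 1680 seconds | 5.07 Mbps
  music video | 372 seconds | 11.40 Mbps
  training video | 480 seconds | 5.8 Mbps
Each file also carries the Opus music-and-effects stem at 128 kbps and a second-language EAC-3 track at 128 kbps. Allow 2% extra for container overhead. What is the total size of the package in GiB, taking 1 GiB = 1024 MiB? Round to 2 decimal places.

27.81 GiB

Audio total: 128 + 128 = 256 kbps = 0.256 Mbps.
gameplay capture: 48.256 Mbps × 4380 s × 1.02 = 215588.5 Mb
short film: 5.306 Mbps × 1260 s × 1.02 = 6819.3 Mb
product demo: 5.326 Mbps × 1680 s × 1.02 = 9126.6 Mb
music video: 11.656 Mbps × 372 s × 1.02 = 4422.8 Mb
training video: 6.056 Mbps × 480 s × 1.02 = 2965.0 Mb
Total: 238922.2 Mb = 29865.3 MB.
= 27.81 GiB.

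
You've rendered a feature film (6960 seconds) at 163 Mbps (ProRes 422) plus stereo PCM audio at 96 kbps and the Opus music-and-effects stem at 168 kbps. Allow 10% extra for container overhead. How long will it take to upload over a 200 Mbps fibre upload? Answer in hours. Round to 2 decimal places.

1.74 hours

Audio total: 96 + 168 = 264 kbps = 0.264 Mbps.
Total bitrate: 163.264 Mbps.
File: 163.264 Mbps × 6960 s = 1136317.4 Mb.
With 10% container overhead: ×1.10. → 1249949.2 Mb.
At 200 Mbps: 1249949.2 / 200 = 6249.7 s ≈ 1.74 hours.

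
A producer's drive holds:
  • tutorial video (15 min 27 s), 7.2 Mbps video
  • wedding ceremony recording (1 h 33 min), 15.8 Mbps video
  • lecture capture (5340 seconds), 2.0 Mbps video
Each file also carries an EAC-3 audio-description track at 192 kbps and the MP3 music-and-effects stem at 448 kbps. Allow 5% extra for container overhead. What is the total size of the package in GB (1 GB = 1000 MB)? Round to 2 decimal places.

14.84 GB

Audio total: 192 + 448 = 640 kbps = 0.640 Mbps.
tutorial video: 7.840 Mbps × 927 s × 1.05 = 7631.1 Mb
wedding ceremony recording: 16.440 Mbps × 5580 s × 1.05 = 96322.0 Mb
lecture capture: 2.640 Mbps × 5340 s × 1.05 = 14802.5 Mb
Total: 118755.5 Mb = 14844.4 MB.
= 14.84 GB.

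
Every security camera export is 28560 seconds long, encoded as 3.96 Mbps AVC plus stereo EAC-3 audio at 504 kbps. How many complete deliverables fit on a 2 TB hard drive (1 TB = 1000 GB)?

125

Audio: 504 kbps = 0.504 Mbps.
Total bitrate: 4.464 Mbps.
Per item: 4.464 Mbps × 28560 s = 127,492 Mb = 15,936 MB.
Capacity: 2 TB = 16,000,000 Mb; 125.50 items → 125 complete.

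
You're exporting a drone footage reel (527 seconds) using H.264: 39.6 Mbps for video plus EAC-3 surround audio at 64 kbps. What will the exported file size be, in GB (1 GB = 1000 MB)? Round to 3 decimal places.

2.613 GB

Audio: 64 kbps = 0.064 Mbps.
Total bitrate: 39.6 + 0.064 = 39.664 Mbps.
Stream data: 39.664 Mbps × 527 s = 20902.9 Mb.
20,903 Mb ÷ 8 = 2,613 MB → 2.613 GB.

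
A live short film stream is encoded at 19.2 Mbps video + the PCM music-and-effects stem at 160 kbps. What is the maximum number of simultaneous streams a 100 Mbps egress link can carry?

Audio: 160 kbps = 0.160 Mbps.
Per-viewer media rate: 19.360 Mbps.
100 Mbps = 100.0 Mbps; 100.0 / 19.360 = 5.17 → 5 viewers.

5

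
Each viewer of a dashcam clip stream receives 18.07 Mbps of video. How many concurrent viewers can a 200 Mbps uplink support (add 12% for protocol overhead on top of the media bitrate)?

On the wire with 12% overhead: 20.238 Mbps.
200 Mbps = 200.0 Mbps; 200.0 / 20.238 = 9.88 → 9 viewers.

9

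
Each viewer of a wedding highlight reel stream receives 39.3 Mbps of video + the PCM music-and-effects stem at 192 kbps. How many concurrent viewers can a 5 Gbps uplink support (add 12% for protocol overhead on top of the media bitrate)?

113

Audio: 192 kbps = 0.192 Mbps.
Per-viewer media rate: 39.492 Mbps.
On the wire with 12% overhead: 44.231 Mbps.
5 Gbps = 5,000 Mbps; 5,000 / 44.231 = 113.04 → 113 viewers.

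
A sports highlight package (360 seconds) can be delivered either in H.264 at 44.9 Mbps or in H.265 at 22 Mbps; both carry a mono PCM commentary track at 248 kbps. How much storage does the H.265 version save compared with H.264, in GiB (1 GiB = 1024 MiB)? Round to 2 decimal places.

0.96 GiB

Audio: 248 kbps = 0.248 Mbps.
H.264: 45.148 Mbps × 360 s = 16253.3 Mb = 1.892 GiB.
H.265: 22.248 Mbps × 360 s = 8009.3 Mb = 0.932 GiB.
Saving: 1.892 − 0.932 = 0.960 GiB.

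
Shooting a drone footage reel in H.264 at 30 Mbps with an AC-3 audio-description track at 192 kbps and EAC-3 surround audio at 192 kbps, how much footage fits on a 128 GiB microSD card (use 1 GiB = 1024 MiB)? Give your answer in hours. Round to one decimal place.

10.1 hours

Audio total: 192 + 192 = 384 kbps = 0.384 Mbps.
Total bitrate: 30 + 0.384 = 30.384 Mbps.
Capacity: 128 GiB = 1,099,512 Mb.
Recording time: 1,099,512 / 30.384 = 36,187 s ≈ 10.1 hours.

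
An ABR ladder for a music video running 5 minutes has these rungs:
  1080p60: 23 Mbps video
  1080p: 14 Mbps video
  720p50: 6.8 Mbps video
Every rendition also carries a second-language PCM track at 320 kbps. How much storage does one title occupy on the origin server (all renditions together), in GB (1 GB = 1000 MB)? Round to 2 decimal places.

5 min = 300 s
Audio: 320 kbps = 0.320 Mbps.
Sum of rendition bitrates: (23+0.320) + (14+0.320) + (6.8+0.320) = 44.760 Mbps.
× 300 s = 13,428 Mb = 1,678 MB = 1.679 GB.

1.68 GB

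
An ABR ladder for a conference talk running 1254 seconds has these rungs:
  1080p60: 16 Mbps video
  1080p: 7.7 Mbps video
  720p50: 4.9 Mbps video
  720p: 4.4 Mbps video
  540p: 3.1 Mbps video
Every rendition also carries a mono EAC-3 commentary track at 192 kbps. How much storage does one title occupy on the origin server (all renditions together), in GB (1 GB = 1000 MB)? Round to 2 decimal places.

5.81 GB

Audio: 192 kbps = 0.192 Mbps.
Sum of rendition bitrates: (16+0.192) + (7.7+0.192) + (4.9+0.192) + (4.4+0.192) + (3.1+0.192) = 37.060 Mbps.
× 1254 s = 46,473 Mb = 5,809 MB = 5.809 GB.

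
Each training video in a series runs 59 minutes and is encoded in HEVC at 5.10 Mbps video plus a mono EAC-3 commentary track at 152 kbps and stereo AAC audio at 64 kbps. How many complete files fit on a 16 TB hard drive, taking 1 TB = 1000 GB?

6801

59 min = 3540 s
Audio total: 152 + 64 = 216 kbps = 0.216 Mbps.
Total bitrate: 5.316 Mbps.
Per item: 5.316 Mbps × 3540 s = 18,819 Mb = 2,352 MB.
Capacity: 16 TB = 128,000,000 Mb; 6801.77 items → 6801 complete.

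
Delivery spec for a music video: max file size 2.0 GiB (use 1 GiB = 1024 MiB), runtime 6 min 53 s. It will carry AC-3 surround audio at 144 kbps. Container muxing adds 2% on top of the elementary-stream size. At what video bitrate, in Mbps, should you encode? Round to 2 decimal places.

Budget: 2.0 GiB = 17179.9 Mb.
Stream payload after overhead: 17179.9 / 1.02 = 16843.0 Mb.
6 min 53 s = 413 s
Total bitrate budget: 16843.0 Mb / 413 s = 40.782 Mbps.
Audio: 144 kbps = 0.144 Mbps.
Video: 40.782 − 0.144 = 40.638 Mbps.

40.64 Mbps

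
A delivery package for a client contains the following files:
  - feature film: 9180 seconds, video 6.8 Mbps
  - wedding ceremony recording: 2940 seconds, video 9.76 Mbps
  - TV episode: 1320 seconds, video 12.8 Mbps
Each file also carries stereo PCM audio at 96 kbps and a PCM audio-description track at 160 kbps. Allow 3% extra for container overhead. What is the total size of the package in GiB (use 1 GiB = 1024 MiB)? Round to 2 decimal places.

Audio total: 96 + 160 = 256 kbps = 0.256 Mbps.
feature film: 7.056 Mbps × 9180 s × 1.03 = 66717.3 Mb
wedding ceremony recording: 10.016 Mbps × 2940 s × 1.03 = 30330.5 Mb
TV episode: 13.056 Mbps × 1320 s × 1.03 = 17750.9 Mb
Total: 114798.7 Mb = 14349.8 MB.
= 13.36 GiB.

13.36 GiB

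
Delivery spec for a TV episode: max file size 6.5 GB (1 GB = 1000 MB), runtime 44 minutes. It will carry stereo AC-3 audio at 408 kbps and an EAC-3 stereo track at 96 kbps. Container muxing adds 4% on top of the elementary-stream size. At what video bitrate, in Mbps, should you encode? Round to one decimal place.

Budget: 6.5 GB = 52000.0 Mb.
Stream payload after overhead: 52000.0 / 1.04 = 50000.0 Mb.
44 min = 2640 s
Total bitrate budget: 50000.0 Mb / 2640 s = 18.939 Mbps.
Audio total: 408 + 96 = 504 kbps = 0.504 Mbps.
Video: 18.939 − 0.504 = 18.435 Mbps.

18.4 Mbps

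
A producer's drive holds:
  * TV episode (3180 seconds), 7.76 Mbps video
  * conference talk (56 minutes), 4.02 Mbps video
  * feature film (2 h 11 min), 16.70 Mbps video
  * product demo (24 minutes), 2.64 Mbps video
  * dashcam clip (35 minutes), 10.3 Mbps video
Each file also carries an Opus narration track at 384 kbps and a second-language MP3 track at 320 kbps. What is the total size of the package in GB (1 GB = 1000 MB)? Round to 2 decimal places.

Audio total: 384 + 320 = 704 kbps = 0.704 Mbps.
TV episode: 8.464 Mbps × 3180 s = 26915.5 Mb
conference talk: 4.724 Mbps × 3360 s = 15872.6 Mb
feature film: 17.404 Mbps × 7860 s = 136795.4 Mb
product demo: 3.344 Mbps × 1440 s = 4815.4 Mb
dashcam clip: 11.004 Mbps × 2100 s = 23108.4 Mb
Total: 207507.4 Mb = 25938.4 MB.
= 25.94 GB.

25.94 GB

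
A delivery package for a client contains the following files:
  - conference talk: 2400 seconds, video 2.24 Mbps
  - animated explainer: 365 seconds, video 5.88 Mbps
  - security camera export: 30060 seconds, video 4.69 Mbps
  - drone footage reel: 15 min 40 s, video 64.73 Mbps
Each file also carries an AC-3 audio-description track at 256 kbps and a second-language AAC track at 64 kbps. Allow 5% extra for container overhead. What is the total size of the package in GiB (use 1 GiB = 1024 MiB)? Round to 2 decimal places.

Audio total: 256 + 64 = 320 kbps = 0.320 Mbps.
conference talk: 2.560 Mbps × 2400 s × 1.05 = 6451.2 Mb
animated explainer: 6.200 Mbps × 365 s × 1.05 = 2376.2 Mb
security camera export: 5.010 Mbps × 30060 s × 1.05 = 158130.6 Mb
drone footage reel: 65.050 Mbps × 940 s × 1.05 = 64204.3 Mb
Total: 231162.3 Mb = 28895.3 MB.
= 26.91 GiB.

26.91 GiB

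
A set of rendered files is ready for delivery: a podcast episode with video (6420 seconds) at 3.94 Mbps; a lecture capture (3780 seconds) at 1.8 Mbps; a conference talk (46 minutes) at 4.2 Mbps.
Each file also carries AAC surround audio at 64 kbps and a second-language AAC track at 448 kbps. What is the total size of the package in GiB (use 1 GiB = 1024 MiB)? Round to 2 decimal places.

Audio total: 64 + 448 = 512 kbps = 0.512 Mbps.
podcast episode with video: 4.452 Mbps × 6420 s = 28581.8 Mb
lecture capture: 2.312 Mbps × 3780 s = 8739.4 Mb
conference talk: 4.712 Mbps × 2760 s = 13005.1 Mb
Total: 50326.3 Mb = 6290.8 MB.
= 5.859 GiB.

5.86 GiB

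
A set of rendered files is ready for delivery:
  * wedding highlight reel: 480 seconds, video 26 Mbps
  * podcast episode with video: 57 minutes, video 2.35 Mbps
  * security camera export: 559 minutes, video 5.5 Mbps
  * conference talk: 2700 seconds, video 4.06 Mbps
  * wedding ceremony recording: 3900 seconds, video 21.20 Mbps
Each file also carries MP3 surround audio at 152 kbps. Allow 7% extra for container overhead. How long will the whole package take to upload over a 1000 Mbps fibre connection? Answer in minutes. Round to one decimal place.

5.4 minutes

Audio: 152 kbps = 0.152 Mbps.
wedding highlight reel: 26.152 Mbps × 480 s × 1.07 = 13431.7 Mb
podcast episode with video: 2.502 Mbps × 3420 s × 1.07 = 9155.8 Mb
security camera export: 5.652 Mbps × 33540 s × 1.07 = 202837.8 Mb
conference talk: 4.212 Mbps × 2700 s × 1.07 = 12168.5 Mb
wedding ceremony recording: 21.352 Mbps × 3900 s × 1.07 = 89101.9 Mb
Total: 326695.7 Mb = 40837.0 MB.
At 1000 Mbps: 326695.7 / 1000 = 327 s ≈ 5.44 minutes.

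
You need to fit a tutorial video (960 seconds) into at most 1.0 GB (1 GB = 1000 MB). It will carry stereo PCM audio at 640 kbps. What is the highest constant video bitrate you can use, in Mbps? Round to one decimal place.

Budget: 1.0 GB = 8000.0 Mb.
Total bitrate budget: 8000.0 Mb / 960 s = 8.333 Mbps.
Audio: 640 kbps = 0.640 Mbps.
Video: 8.333 − 0.640 = 7.693 Mbps.

7.7 Mbps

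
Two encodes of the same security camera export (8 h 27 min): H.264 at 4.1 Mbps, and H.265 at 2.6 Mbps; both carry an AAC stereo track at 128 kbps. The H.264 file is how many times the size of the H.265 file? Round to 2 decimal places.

1.55

8 h 27 min = 507 min = 30420 s
Audio: 128 kbps = 0.128 Mbps.
H.264: 4.228 Mbps × 30420 s = 128615.8 Mb = 16.077 GB.
H.265: 2.728 Mbps × 30420 s = 82985.8 Mb = 10.373 GB.
Ratio: 16.077 / 10.373 = 1.550.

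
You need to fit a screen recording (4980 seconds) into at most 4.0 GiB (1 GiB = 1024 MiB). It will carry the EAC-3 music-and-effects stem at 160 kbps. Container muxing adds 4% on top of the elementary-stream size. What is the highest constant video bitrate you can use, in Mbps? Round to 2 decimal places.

Budget: 4.0 GiB = 34359.7 Mb.
Stream payload after overhead: 34359.7 / 1.04 = 33038.2 Mb.
Total bitrate budget: 33038.2 Mb / 4980 s = 6.634 Mbps.
Audio: 160 kbps = 0.160 Mbps.
Video: 6.634 − 0.160 = 6.474 Mbps.

6.47 Mbps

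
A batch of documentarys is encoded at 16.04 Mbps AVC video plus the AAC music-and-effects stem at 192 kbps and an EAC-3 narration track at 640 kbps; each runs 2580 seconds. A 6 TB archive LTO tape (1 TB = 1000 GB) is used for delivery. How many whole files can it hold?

1102

Audio total: 192 + 640 = 832 kbps = 0.832 Mbps.
Total bitrate: 16.872 Mbps.
Per item: 16.872 Mbps × 2580 s = 43,530 Mb = 5,441 MB.
Capacity: 6 TB = 48,000,000 Mb; 1102.69 items → 1102 complete.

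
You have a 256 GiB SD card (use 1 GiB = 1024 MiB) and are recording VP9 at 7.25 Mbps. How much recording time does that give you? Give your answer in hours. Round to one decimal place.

84.3 hours

Capacity: 256 GiB = 2,199,023 Mb.
Recording time: 2,199,023 / 7.250 = 303,314 s ≈ 84.3 hours.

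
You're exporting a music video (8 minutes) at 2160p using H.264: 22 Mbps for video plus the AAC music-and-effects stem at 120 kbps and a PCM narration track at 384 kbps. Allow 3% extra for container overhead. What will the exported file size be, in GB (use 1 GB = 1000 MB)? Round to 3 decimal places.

1.391 GB

8 min = 480 s
Audio total: 120 + 384 = 504 kbps = 0.504 Mbps.
Total bitrate: 22 + 0.504 = 22.504 Mbps.
Stream data: 22.504 Mbps × 480 s = 10801.9 Mb.
With 3% container overhead: ×1.03.
11,126 Mb ÷ 8 = 1,391 MB → 1.391 GB.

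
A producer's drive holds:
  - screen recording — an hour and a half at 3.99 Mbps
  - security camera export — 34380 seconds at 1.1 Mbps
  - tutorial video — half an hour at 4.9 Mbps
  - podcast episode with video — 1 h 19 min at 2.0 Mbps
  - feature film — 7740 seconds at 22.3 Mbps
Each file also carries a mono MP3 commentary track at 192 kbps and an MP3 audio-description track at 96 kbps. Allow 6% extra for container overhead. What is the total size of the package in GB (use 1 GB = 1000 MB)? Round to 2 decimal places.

Audio total: 192 + 96 = 288 kbps = 0.288 Mbps.
screen recording: 4.278 Mbps × 5400 s × 1.06 = 24487.3 Mb
security camera export: 1.388 Mbps × 34380 s × 1.06 = 50582.6 Mb
tutorial video: 5.188 Mbps × 1800 s × 1.06 = 9898.7 Mb
podcast episode with video: 2.288 Mbps × 4740 s × 1.06 = 11495.8 Mb
feature film: 22.588 Mbps × 7740 s × 1.06 = 185321.0 Mb
Total: 281785.4 Mb = 35223.2 MB.
= 35.22 GB.

35.22 GB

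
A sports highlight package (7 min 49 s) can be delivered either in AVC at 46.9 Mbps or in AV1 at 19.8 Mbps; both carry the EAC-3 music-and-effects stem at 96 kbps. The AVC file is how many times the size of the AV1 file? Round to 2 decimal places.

2.36

7 min 49 s = 469 s
Audio: 96 kbps = 0.096 Mbps.
AVC: 46.996 Mbps × 469 s = 22041.1 Mb = 2.566 GiB.
AV1: 19.896 Mbps × 469 s = 9331.2 Mb = 1.086 GiB.
Ratio: 2.566 / 1.086 = 2.362.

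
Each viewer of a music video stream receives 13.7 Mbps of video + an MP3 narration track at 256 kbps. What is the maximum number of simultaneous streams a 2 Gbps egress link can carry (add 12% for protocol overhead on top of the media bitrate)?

Audio: 256 kbps = 0.256 Mbps.
Per-viewer media rate: 13.956 Mbps.
On the wire with 12% overhead: 15.631 Mbps.
2 Gbps = 2,000 Mbps; 2,000 / 15.631 = 127.95 → 127 viewers.

127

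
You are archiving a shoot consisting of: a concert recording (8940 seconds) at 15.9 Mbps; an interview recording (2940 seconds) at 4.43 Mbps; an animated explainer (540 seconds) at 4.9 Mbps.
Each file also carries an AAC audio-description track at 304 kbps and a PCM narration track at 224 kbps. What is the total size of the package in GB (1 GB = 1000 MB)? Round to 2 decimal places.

Audio total: 304 + 224 = 528 kbps = 0.528 Mbps.
concert recording: 16.428 Mbps × 8940 s = 146866.3 Mb
interview recording: 4.958 Mbps × 2940 s = 14576.5 Mb
animated explainer: 5.428 Mbps × 540 s = 2931.1 Mb
Total: 164374.0 Mb = 20546.7 MB.
= 20.55 GB.

20.55 GB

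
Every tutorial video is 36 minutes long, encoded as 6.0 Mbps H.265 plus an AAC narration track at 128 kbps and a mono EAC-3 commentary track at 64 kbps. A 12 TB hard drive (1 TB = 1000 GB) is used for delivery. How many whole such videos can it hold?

36 min = 2160 s
Audio total: 128 + 64 = 192 kbps = 0.192 Mbps.
Total bitrate: 6.192 Mbps.
Per item: 6.192 Mbps × 2160 s = 13,375 Mb = 1,672 MB.
Capacity: 12 TB = 96,000,000 Mb; 7177.72 items → 7177 complete.

7177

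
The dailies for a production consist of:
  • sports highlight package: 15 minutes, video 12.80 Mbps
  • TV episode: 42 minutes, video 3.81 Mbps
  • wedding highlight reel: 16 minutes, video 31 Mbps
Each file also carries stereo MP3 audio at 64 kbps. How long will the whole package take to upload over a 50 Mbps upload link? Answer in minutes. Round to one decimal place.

17.1 minutes

Audio: 64 kbps = 0.064 Mbps.
sports highlight package: 12.864 Mbps × 900 s = 11577.6 Mb
TV episode: 3.874 Mbps × 2520 s = 9762.5 Mb
wedding highlight reel: 31.064 Mbps × 960 s = 29821.4 Mb
Total: 51161.5 Mb = 6395.2 MB.
At 50 Mbps: 51161.5 / 50 = 1023 s ≈ 17.1 minutes.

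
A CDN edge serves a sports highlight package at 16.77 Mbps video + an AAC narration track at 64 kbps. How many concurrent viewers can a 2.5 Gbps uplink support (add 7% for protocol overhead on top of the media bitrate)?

138

Audio: 64 kbps = 0.064 Mbps.
Per-viewer media rate: 16.834 Mbps.
On the wire with 7% overhead: 18.012 Mbps.
2.5 Gbps = 2,500 Mbps; 2,500 / 18.012 = 138.79 → 138 viewers.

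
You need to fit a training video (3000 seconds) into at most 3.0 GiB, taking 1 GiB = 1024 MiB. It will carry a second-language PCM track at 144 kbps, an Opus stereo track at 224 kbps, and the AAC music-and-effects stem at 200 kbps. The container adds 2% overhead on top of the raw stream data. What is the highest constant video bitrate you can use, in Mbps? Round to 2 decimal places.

7.85 Mbps

Budget: 3.0 GiB = 25769.8 Mb.
Stream payload after overhead: 25769.8 / 1.02 = 25264.5 Mb.
Total bitrate budget: 25264.5 Mb / 3000 s = 8.422 Mbps.
Audio total: 144 + 224 + 200 = 568 kbps = 0.568 Mbps.
Video: 8.422 − 0.568 = 7.854 Mbps.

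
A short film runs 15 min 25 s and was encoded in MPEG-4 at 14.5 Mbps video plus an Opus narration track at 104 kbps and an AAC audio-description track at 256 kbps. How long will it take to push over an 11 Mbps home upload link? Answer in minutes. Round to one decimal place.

20.8 minutes

15 min 25 s = 925 s
Audio total: 104 + 256 = 360 kbps = 0.360 Mbps.
Total bitrate: 14.860 Mbps.
File: 14.860 Mbps × 925 s = 13745.5 Mb.
At 11 Mbps: 13745.5 / 11 = 1249.6 s ≈ 20.8 minutes.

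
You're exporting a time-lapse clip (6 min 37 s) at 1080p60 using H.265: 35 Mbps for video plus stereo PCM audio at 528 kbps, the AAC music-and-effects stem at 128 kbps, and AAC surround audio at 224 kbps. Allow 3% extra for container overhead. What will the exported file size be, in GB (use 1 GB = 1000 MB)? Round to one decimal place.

6 min 37 s = 397 s
Audio total: 528 + 128 + 224 = 880 kbps = 0.880 Mbps.
Total bitrate: 35 + 0.880 = 35.880 Mbps.
Stream data: 35.880 Mbps × 397 s = 14244.4 Mb.
With 3% container overhead: ×1.03.
14,672 Mb ÷ 8 = 1,834 MB → 1.834 GB.

1.8 GB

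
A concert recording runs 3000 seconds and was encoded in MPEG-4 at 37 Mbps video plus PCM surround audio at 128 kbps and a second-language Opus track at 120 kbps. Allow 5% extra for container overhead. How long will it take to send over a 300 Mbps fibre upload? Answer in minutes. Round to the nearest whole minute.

Audio total: 128 + 120 = 248 kbps = 0.248 Mbps.
Total bitrate: 37.248 Mbps.
File: 37.248 Mbps × 3000 s = 111744.0 Mb.
With 5% container overhead: ×1.05. → 117331.2 Mb.
At 300 Mbps: 117331.2 / 300 = 391.1 s ≈ 6.52 minutes.

7 minutes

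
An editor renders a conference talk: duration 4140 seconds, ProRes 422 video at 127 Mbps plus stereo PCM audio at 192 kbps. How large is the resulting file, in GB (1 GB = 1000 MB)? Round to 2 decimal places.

Audio: 192 kbps = 0.192 Mbps.
Total bitrate: 127 + 0.192 = 127.192 Mbps.
Stream data: 127.192 Mbps × 4140 s = 526574.9 Mb.
526,575 Mb ÷ 8 = 65,822 MB → 65.82 GB.

65.82 GB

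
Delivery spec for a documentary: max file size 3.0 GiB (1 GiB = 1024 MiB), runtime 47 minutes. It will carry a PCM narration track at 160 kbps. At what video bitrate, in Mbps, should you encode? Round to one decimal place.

9.0 Mbps

Budget: 3.0 GiB = 25769.8 Mb.
47 min = 2820 s
Total bitrate budget: 25769.8 Mb / 2820 s = 9.138 Mbps.
Audio: 160 kbps = 0.160 Mbps.
Video: 9.138 − 0.160 = 8.978 Mbps.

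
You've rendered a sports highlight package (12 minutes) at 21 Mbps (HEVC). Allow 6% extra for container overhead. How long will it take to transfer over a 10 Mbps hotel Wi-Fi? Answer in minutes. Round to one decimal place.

12 min = 720 s
File: 21.000 Mbps × 720 s = 15120.0 Mb.
With 6% container overhead: ×1.06. → 16027.2 Mb.
At 10 Mbps: 16027.2 / 10 = 1602.7 s ≈ 26.7 minutes.

26.7 minutes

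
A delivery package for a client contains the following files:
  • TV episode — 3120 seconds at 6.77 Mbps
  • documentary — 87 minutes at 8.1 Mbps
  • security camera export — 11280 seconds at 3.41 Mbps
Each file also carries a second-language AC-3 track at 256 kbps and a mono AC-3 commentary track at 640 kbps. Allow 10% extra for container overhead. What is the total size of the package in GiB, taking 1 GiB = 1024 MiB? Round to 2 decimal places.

15.30 GiB

Audio total: 256 + 640 = 896 kbps = 0.896 Mbps.
TV episode: 7.666 Mbps × 3120 s × 1.10 = 26309.7 Mb
documentary: 8.996 Mbps × 5220 s × 1.10 = 51655.0 Mb
security camera export: 4.306 Mbps × 11280 s × 1.10 = 53428.8 Mb
Total: 131393.6 Mb = 16424.2 MB.
= 15.30 GiB.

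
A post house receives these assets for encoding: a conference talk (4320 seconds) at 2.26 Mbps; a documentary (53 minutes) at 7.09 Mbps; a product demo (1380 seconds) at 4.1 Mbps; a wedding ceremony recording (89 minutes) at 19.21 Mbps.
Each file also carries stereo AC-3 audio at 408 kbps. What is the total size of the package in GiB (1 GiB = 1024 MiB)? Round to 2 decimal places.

17.04 GiB

Audio: 408 kbps = 0.408 Mbps.
conference talk: 2.668 Mbps × 4320 s = 11525.8 Mb
documentary: 7.498 Mbps × 3180 s = 23843.6 Mb
product demo: 4.508 Mbps × 1380 s = 6221.0 Mb
wedding ceremony recording: 19.618 Mbps × 5340 s = 104760.1 Mb
Total: 146350.6 Mb = 18293.8 MB.
= 17.04 GiB.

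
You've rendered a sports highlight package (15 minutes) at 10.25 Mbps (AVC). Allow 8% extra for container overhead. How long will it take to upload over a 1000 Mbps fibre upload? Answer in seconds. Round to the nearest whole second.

15 min = 900 s
File: 10.250 Mbps × 900 s = 9225.0 Mb.
With 8% container overhead: ×1.08. → 9963.0 Mb.
At 1000 Mbps: 9963.0 / 1000 = 10.0 s ≈ 9.96 seconds.

10 seconds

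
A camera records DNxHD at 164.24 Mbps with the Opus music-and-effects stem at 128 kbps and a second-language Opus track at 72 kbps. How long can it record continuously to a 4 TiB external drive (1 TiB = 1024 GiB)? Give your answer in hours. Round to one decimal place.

59.4 hours

Audio total: 128 + 72 = 200 kbps = 0.200 Mbps.
Total bitrate: 164.24 + 0.200 = 164.440 Mbps.
Capacity: 4 TiB = 35,184,372 Mb.
Recording time: 35,184,372 / 164.440 = 213,965 s ≈ 59.4 hours.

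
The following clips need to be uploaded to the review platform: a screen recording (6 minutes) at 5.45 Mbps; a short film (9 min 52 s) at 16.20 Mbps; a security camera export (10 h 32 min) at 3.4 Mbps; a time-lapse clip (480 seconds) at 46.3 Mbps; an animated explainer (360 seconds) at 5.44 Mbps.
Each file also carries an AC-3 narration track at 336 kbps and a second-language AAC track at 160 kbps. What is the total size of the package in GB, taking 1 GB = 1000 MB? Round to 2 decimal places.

23.04 GB

Audio total: 336 + 160 = 496 kbps = 0.496 Mbps.
screen recording: 5.946 Mbps × 360 s = 2140.6 Mb
short film: 16.696 Mbps × 592 s = 9884.0 Mb
security camera export: 3.896 Mbps × 37920 s = 147736.3 Mb
time-lapse clip: 46.796 Mbps × 480 s = 22462.1 Mb
animated explainer: 5.936 Mbps × 360 s = 2137.0 Mb
Total: 184360.0 Mb = 23045.0 MB.
= 23.04 GB.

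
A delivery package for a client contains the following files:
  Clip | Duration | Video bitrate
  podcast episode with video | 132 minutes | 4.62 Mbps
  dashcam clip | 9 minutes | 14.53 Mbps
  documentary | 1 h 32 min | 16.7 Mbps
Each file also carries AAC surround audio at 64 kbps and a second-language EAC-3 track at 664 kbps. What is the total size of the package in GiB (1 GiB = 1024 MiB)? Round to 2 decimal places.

17.09 GiB

Audio total: 64 + 664 = 728 kbps = 0.728 Mbps.
podcast episode with video: 5.348 Mbps × 7920 s = 42356.2 Mb
dashcam clip: 15.258 Mbps × 540 s = 8239.3 Mb
documentary: 17.428 Mbps × 5520 s = 96202.6 Mb
Total: 146798.0 Mb = 18349.8 MB.
= 17.09 GiB.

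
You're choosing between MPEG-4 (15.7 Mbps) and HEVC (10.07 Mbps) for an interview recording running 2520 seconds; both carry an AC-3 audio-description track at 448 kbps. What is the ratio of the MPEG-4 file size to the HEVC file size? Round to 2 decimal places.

Audio: 448 kbps = 0.448 Mbps.
MPEG-4: 16.148 Mbps × 2520 s = 40693.0 Mb = 4.737 GiB.
HEVC: 10.518 Mbps × 2520 s = 26505.4 Mb = 3.086 GiB.
Ratio: 4.737 / 3.086 = 1.535.

1.54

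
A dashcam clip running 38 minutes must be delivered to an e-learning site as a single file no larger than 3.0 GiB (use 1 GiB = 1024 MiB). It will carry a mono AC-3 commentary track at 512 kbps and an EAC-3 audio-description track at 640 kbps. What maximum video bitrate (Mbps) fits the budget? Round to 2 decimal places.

10.15 Mbps

Budget: 3.0 GiB = 25769.8 Mb.
38 min = 2280 s
Total bitrate budget: 25769.8 Mb / 2280 s = 11.303 Mbps.
Audio total: 512 + 640 = 1152 kbps = 1.152 Mbps.
Video: 11.303 − 1.152 = 10.151 Mbps.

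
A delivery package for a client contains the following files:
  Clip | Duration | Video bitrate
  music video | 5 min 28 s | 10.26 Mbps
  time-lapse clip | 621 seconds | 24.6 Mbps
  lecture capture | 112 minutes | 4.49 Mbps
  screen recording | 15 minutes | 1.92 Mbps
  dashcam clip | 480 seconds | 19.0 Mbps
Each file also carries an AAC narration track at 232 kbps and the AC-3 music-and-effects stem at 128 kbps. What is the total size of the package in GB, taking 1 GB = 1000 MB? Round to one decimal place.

Audio total: 232 + 128 = 360 kbps = 0.360 Mbps.
music video: 10.620 Mbps × 328 s = 3483.4 Mb
time-lapse clip: 24.960 Mbps × 621 s = 15500.2 Mb
lecture capture: 4.850 Mbps × 6720 s = 32592.0 Mb
screen recording: 2.280 Mbps × 900 s = 2052.0 Mb
dashcam clip: 19.360 Mbps × 480 s = 9292.8 Mb
Total: 62920.3 Mb = 7865.0 MB.
= 7.865 GB.

7.9 GB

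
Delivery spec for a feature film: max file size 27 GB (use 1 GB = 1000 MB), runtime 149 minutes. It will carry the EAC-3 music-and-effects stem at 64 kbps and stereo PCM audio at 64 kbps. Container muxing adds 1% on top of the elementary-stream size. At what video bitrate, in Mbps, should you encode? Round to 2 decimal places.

23.79 Mbps

Budget: 27 GB = 216000.0 Mb.
Stream payload after overhead: 216000.0 / 1.01 = 213861.4 Mb.
149 min = 8940 s
Total bitrate budget: 213861.4 Mb / 8940 s = 23.922 Mbps.
Audio total: 64 + 64 = 128 kbps = 0.128 Mbps.
Video: 23.922 − 0.128 = 23.794 Mbps.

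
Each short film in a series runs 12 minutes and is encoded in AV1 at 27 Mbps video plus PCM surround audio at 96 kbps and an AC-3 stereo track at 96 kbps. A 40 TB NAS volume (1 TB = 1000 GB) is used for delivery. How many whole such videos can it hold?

16344

12 min = 720 s
Audio total: 96 + 96 = 192 kbps = 0.192 Mbps.
Total bitrate: 27.192 Mbps.
Per item: 27.192 Mbps × 720 s = 19,578 Mb = 2,447 MB.
Capacity: 40 TB = 320,000,000 Mb; 16344.68 items → 16344 complete.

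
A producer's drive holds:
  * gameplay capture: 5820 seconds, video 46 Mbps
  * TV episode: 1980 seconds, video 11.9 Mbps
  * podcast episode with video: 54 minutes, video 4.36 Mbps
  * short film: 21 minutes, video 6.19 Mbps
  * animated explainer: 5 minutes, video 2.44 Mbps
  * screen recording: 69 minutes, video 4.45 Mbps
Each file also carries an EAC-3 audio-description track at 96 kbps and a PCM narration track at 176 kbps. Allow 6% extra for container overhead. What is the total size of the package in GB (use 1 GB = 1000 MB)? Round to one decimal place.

44.6 GB

Audio total: 96 + 176 = 272 kbps = 0.272 Mbps.
gameplay capture: 46.272 Mbps × 5820 s × 1.06 = 285461.2 Mb
TV episode: 12.172 Mbps × 1980 s × 1.06 = 25546.6 Mb
podcast episode with video: 4.632 Mbps × 3240 s × 1.06 = 15908.1 Mb
short film: 6.462 Mbps × 1260 s × 1.06 = 8630.6 Mb
animated explainer: 2.712 Mbps × 300 s × 1.06 = 862.4 Mb
screen recording: 4.722 Mbps × 4140 s × 1.06 = 20722.0 Mb
Total: 357131.0 Mb = 44641.4 MB.
= 44.64 GB.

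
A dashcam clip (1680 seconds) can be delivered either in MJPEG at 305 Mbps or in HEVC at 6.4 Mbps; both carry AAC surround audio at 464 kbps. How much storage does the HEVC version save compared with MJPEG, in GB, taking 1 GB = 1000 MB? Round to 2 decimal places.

62.71 GB

Audio: 464 kbps = 0.464 Mbps.
MJPEG: 305.464 Mbps × 1680 s = 513179.5 Mb = 64.147 GB.
HEVC: 6.864 Mbps × 1680 s = 11531.5 Mb = 1.441 GB.
Saving: 64.147 − 1.441 = 62.706 GB.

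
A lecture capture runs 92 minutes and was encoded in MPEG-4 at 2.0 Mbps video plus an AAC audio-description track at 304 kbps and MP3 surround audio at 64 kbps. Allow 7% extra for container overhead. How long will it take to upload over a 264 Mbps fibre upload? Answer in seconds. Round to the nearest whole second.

53 seconds

92 min = 5520 s
Audio total: 304 + 64 = 368 kbps = 0.368 Mbps.
Total bitrate: 2.368 Mbps.
File: 2.368 Mbps × 5520 s = 13071.4 Mb.
With 7% container overhead: ×1.07. → 13986.4 Mb.
At 264 Mbps: 13986.4 / 264 = 53.0 s ≈ 53 seconds.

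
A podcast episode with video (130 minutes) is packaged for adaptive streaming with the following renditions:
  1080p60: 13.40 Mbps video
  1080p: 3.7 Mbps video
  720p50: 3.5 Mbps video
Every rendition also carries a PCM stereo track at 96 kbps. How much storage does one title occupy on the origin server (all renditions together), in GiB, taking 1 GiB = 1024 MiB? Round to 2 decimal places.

130 min = 7800 s
Audio: 96 kbps = 0.096 Mbps.
Sum of rendition bitrates: (13.40+0.096) + (3.7+0.096) + (3.5+0.096) = 20.888 Mbps.
× 7800 s = 162,926 Mb = 20,366 MB = 18.97 GiB.

18.97 GiB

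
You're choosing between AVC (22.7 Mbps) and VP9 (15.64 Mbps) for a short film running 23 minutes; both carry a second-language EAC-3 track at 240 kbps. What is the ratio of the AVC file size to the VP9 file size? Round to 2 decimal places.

1.44

23 min = 1380 s
Audio: 240 kbps = 0.240 Mbps.
AVC: 22.940 Mbps × 1380 s = 31657.2 Mb = 3.685 GiB.
VP9: 15.880 Mbps × 1380 s = 21914.4 Mb = 2.551 GiB.
Ratio: 3.685 / 2.551 = 1.445.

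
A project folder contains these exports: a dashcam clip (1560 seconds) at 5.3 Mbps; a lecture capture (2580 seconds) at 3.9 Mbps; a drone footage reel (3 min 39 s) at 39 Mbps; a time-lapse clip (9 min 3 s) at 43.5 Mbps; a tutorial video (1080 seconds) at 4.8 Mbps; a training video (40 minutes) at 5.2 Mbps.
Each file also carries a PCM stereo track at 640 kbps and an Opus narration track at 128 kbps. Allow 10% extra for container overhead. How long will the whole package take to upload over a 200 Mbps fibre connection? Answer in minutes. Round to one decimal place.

6.8 minutes

Audio total: 640 + 128 = 768 kbps = 0.768 Mbps.
dashcam clip: 6.068 Mbps × 1560 s × 1.10 = 10412.7 Mb
lecture capture: 4.668 Mbps × 2580 s × 1.10 = 13247.8 Mb
drone footage reel: 39.768 Mbps × 219 s × 1.10 = 9580.1 Mb
time-lapse clip: 44.268 Mbps × 543 s × 1.10 = 26441.3 Mb
tutorial video: 5.568 Mbps × 1080 s × 1.10 = 6614.8 Mb
training video: 5.968 Mbps × 2400 s × 1.10 = 15755.5 Mb
Total: 82052.2 Mb = 10256.5 MB.
At 200 Mbps: 82052.2 / 200 = 410 s ≈ 6.84 minutes.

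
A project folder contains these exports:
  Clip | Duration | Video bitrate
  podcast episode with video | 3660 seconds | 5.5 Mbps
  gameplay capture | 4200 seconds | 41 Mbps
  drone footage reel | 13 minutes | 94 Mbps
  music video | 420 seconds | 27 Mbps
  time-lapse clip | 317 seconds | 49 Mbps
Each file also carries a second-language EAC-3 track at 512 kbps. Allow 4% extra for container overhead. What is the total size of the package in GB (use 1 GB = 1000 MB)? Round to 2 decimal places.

38.65 GB

Audio: 512 kbps = 0.512 Mbps.
podcast episode with video: 6.012 Mbps × 3660 s × 1.04 = 22884.1 Mb
gameplay capture: 41.512 Mbps × 4200 s × 1.04 = 181324.4 Mb
drone footage reel: 94.512 Mbps × 780 s × 1.04 = 76668.1 Mb
music video: 27.512 Mbps × 420 s × 1.04 = 12017.2 Mb
time-lapse clip: 49.512 Mbps × 317 s × 1.04 = 16323.1 Mb
Total: 309217.0 Mb = 38652.1 MB.
= 38.65 GB.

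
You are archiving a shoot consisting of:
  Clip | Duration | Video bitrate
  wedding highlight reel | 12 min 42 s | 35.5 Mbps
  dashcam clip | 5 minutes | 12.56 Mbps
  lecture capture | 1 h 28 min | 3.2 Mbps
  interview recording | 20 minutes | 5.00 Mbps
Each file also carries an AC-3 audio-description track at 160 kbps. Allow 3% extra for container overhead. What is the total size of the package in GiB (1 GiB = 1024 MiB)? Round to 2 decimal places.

Audio: 160 kbps = 0.160 Mbps.
wedding highlight reel: 35.660 Mbps × 762 s × 1.03 = 27988.1 Mb
dashcam clip: 12.720 Mbps × 300 s × 1.03 = 3930.5 Mb
lecture capture: 3.360 Mbps × 5280 s × 1.03 = 18273.0 Mb
interview recording: 5.160 Mbps × 1200 s × 1.03 = 6377.8 Mb
Total: 56569.4 Mb = 7071.2 MB.
= 6.586 GiB.

6.59 GiB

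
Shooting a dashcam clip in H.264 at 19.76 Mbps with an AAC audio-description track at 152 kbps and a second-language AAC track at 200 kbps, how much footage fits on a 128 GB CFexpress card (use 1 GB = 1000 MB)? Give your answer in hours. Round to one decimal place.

Audio total: 152 + 200 = 352 kbps = 0.352 Mbps.
Total bitrate: 19.76 + 0.352 = 20.112 Mbps.
Capacity: 128 GB = 1,024,000 Mb.
Recording time: 1,024,000 / 20.112 = 50,915 s ≈ 14.1 hours.

14.1 hours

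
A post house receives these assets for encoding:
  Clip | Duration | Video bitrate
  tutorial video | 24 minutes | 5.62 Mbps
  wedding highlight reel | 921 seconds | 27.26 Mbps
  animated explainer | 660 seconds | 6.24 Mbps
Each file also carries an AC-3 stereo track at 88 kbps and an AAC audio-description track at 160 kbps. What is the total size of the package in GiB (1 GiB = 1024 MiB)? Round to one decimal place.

4.4 GiB

Audio total: 88 + 160 = 248 kbps = 0.248 Mbps.
tutorial video: 5.868 Mbps × 1440 s = 8449.9 Mb
wedding highlight reel: 27.508 Mbps × 921 s = 25334.9 Mb
animated explainer: 6.488 Mbps × 660 s = 4282.1 Mb
Total: 38066.9 Mb = 4758.4 MB.
= 4.432 GiB.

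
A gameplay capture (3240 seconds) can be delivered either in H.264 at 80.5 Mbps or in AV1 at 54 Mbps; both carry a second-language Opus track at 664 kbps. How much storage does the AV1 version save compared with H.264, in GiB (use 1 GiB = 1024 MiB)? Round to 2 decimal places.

10.00 GiB

Audio: 664 kbps = 0.664 Mbps.
H.264: 81.164 Mbps × 3240 s = 262971.4 Mb = 30.614 GiB.
AV1: 54.664 Mbps × 3240 s = 177111.4 Mb = 20.618 GiB.
Saving: 30.614 − 20.618 = 9.995 GiB.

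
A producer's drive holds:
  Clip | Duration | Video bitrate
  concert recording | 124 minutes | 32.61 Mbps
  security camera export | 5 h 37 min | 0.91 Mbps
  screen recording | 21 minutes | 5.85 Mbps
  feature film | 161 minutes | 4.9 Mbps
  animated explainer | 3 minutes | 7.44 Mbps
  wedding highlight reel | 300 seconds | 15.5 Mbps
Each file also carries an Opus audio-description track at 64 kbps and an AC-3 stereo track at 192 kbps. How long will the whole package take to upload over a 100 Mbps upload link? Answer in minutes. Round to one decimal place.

55.3 minutes

Audio total: 64 + 192 = 256 kbps = 0.256 Mbps.
concert recording: 32.866 Mbps × 7440 s = 244523.0 Mb
security camera export: 1.166 Mbps × 20220 s = 23576.5 Mb
screen recording: 6.106 Mbps × 1260 s = 7693.6 Mb
feature film: 5.156 Mbps × 9660 s = 49807.0 Mb
animated explainer: 7.696 Mbps × 180 s = 1385.3 Mb
wedding highlight reel: 15.756 Mbps × 300 s = 4726.8 Mb
Total: 331712.2 Mb = 41464.0 MB.
At 100 Mbps: 331712.2 / 100 = 3317 s ≈ 55.3 minutes.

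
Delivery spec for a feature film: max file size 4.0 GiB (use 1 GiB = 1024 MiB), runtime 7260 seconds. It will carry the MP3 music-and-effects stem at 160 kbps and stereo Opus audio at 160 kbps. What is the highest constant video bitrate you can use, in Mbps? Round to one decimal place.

Budget: 4.0 GiB = 34359.7 Mb.
Total bitrate budget: 34359.7 Mb / 7260 s = 4.733 Mbps.
Audio total: 160 + 160 = 320 kbps = 0.320 Mbps.
Video: 4.733 − 0.320 = 4.413 Mbps.

4.4 Mbps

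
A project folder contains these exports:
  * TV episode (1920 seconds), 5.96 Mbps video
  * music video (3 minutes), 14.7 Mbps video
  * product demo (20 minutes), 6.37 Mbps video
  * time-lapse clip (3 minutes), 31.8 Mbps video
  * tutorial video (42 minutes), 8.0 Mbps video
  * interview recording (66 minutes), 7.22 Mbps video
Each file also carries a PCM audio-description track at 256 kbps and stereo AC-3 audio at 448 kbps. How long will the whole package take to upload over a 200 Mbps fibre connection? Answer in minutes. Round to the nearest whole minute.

Audio total: 256 + 448 = 704 kbps = 0.704 Mbps.
TV episode: 6.664 Mbps × 1920 s = 12794.9 Mb
music video: 15.404 Mbps × 180 s = 2772.7 Mb
product demo: 7.074 Mbps × 1200 s = 8488.8 Mb
time-lapse clip: 32.504 Mbps × 180 s = 5850.7 Mb
tutorial video: 8.704 Mbps × 2520 s = 21934.1 Mb
interview recording: 7.924 Mbps × 3960 s = 31379.0 Mb
Total: 83220.2 Mb = 10402.5 MB.
At 200 Mbps: 83220.2 / 200 = 416 s ≈ 6.94 minutes.

7 minutes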